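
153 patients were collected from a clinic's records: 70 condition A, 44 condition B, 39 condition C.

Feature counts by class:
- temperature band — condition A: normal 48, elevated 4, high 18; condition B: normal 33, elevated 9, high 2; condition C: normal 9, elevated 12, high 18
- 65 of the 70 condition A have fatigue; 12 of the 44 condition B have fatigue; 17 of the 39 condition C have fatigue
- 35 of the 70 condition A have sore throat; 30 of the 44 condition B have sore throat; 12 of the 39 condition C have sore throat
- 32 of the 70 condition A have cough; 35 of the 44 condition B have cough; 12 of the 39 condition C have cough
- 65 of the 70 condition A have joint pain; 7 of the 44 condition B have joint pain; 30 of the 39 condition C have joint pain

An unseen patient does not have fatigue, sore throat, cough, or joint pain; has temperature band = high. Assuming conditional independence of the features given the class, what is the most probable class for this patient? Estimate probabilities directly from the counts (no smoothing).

condition C

condition A: (70/153) × (18/70) × (5/70) × (35/70) × (38/70) × (5/70) ≈ 0.000162922
condition B: (44/153) × (2/44) × (32/44) × (14/44) × (9/44) × (37/44) ≈ 0.000520296
condition C: (39/153) × (18/39) × (22/39) × (27/39) × (27/39) × (9/39) ≈ 0.00734033
Highest score → condition C.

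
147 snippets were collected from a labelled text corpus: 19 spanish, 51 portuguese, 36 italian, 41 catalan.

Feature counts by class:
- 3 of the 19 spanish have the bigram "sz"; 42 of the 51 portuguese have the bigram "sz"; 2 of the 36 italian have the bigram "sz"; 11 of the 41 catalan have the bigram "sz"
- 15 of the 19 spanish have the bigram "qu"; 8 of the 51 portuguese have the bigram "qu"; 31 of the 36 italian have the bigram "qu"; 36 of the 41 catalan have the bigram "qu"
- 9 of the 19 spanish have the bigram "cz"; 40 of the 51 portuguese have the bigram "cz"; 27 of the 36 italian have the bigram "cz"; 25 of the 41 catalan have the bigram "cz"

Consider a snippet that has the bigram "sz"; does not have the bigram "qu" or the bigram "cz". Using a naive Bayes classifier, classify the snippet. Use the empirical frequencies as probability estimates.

portuguese

spanish: (19/147) × (3/19) × (4/19) × (10/19) ≈ 0.00226129
portuguese: (51/147) × (42/51) × (43/51) × (11/51) ≈ 0.051958
italian: (36/147) × (2/36) × (5/36) × (9/36) ≈ 0.000472411
catalan: (41/147) × (11/41) × (5/41) × (16/41) ≈ 0.00356121
Highest score → portuguese.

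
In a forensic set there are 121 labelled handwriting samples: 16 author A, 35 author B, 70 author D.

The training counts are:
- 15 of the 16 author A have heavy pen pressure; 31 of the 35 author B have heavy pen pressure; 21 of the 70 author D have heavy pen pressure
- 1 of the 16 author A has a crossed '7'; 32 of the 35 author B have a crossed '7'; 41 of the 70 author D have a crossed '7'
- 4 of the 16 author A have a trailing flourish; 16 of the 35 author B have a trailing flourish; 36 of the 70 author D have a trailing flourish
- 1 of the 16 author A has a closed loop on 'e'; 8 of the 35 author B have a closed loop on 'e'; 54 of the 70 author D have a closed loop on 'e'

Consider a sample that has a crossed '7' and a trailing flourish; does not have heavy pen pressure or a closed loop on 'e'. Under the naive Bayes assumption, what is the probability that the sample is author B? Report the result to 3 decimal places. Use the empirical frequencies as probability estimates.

0.276

author A: (16/121) × (1/16) × (1/16) × (4/16) × (15/16) ≈ 0.000121061
author B: (35/121) × (4/35) × (32/35) × (16/35) × (27/35) ≈ 0.0106587
author D: (70/121) × (49/70) × (41/70) × (36/70) × (16/70) ≈ 0.0278819
P(author B | x) = 0.0106587 / 0.038661661 ≈ 0.276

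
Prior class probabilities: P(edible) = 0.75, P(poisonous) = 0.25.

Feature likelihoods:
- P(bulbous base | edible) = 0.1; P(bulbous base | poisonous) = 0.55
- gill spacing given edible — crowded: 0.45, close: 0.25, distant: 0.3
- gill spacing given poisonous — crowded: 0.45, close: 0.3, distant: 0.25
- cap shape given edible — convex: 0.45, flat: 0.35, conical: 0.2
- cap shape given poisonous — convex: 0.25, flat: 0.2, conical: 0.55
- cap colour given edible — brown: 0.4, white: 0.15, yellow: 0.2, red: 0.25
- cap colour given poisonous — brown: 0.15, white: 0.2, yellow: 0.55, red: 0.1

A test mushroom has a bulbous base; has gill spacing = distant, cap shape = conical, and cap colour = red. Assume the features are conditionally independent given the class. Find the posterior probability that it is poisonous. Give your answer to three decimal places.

edible: 0.75 × 0.1 × 0.3 × 0.2 × 0.25 = 0.001125
poisonous: 0.25 × 0.55 × 0.25 × 0.55 × 0.1 = 0.001890625
P(poisonous | x) = 0.001890625 / 0.003015625 ≈ 0.627

0.627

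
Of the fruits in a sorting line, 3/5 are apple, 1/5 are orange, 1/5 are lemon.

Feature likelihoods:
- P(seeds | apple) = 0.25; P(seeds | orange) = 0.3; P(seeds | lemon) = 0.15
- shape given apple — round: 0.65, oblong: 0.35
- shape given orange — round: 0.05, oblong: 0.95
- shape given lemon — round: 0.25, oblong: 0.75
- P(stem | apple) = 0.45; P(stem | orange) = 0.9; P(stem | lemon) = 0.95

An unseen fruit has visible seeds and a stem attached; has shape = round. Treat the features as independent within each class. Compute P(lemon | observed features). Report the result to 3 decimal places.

0.133

apple: 0.6 × 0.25 × 0.65 × 0.45 = 0.043875
orange: 0.2 × 0.3 × 0.05 × 0.9 = 0.0027
lemon: 0.2 × 0.15 × 0.25 × 0.95 = 0.007125
P(lemon | x) = 0.007125 / 0.0537 ≈ 0.133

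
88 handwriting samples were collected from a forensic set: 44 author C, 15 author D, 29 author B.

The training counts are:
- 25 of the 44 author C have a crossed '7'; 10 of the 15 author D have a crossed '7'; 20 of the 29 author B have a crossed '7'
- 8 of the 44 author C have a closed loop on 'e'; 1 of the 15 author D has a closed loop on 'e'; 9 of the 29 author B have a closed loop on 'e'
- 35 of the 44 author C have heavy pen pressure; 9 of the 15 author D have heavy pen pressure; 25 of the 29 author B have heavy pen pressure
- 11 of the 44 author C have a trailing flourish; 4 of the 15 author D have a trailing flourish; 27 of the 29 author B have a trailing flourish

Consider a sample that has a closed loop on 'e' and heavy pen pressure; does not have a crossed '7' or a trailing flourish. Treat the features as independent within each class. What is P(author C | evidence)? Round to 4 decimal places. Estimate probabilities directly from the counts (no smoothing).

author C: (44/88) × (19/44) × (8/44) × (35/44) × (33/44) ≈ 0.0234199
author D: (15/88) × (5/15) × (1/15) × (9/15) × (11/15) ≈ 0.00166667
author B: (29/88) × (9/29) × (9/29) × (25/29) × (2/29) ≈ 0.00188703
P(author C | x) = 0.0234199 / 0.0269736 ≈ 0.8683

0.8683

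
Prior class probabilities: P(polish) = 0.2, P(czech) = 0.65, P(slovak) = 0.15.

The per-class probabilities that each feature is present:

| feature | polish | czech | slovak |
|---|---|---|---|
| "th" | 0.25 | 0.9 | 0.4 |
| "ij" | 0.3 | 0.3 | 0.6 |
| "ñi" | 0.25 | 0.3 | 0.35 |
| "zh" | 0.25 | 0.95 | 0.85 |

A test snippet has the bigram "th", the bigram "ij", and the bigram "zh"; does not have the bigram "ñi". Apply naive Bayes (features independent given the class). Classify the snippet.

polish: 0.2 × 0.25 × 0.3 × (1−0.25) × 0.25 = 0.0028125
czech: 0.65 × 0.9 × 0.3 × (1−0.3) × 0.95 = 0.1167075
slovak: 0.15 × 0.4 × 0.6 × (1−0.35) × 0.85 = 0.01989
Highest score → czech.

czech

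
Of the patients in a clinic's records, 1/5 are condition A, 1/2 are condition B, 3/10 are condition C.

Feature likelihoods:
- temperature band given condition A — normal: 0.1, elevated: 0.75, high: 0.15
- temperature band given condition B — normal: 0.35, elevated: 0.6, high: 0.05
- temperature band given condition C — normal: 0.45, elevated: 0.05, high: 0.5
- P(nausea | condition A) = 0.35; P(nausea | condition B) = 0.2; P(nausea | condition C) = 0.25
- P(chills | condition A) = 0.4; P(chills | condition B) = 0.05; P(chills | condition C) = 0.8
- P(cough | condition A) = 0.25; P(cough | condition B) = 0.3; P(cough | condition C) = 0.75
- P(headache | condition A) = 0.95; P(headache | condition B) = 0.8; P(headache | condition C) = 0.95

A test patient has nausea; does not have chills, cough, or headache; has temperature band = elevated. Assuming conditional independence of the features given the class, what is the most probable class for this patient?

condition B

condition A: 0.2 × 0.75 × 0.35 × (1−0.4) × (1−0.25) × (1−0.95) = 0.00118125
condition B: 0.5 × 0.6 × 0.2 × (1−0.05) × (1−0.3) × (1−0.8) = 0.00798
condition C: 0.3 × 0.05 × 0.25 × (1−0.8) × (1−0.75) × (1−0.95) = 0.000009375
Highest score → condition B.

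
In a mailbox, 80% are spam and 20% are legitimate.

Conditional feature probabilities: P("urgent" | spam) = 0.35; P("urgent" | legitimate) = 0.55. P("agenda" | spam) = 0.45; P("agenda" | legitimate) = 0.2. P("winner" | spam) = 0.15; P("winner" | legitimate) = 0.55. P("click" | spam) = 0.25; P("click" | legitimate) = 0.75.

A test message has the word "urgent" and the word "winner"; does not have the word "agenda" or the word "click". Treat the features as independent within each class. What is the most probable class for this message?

spam: 0.8 × 0.35 × (1−0.45) × 0.15 × (1−0.25) = 0.017325
legitimate: 0.2 × 0.55 × (1−0.2) × 0.55 × (1−0.75) = 0.0121
Highest score → spam.

spam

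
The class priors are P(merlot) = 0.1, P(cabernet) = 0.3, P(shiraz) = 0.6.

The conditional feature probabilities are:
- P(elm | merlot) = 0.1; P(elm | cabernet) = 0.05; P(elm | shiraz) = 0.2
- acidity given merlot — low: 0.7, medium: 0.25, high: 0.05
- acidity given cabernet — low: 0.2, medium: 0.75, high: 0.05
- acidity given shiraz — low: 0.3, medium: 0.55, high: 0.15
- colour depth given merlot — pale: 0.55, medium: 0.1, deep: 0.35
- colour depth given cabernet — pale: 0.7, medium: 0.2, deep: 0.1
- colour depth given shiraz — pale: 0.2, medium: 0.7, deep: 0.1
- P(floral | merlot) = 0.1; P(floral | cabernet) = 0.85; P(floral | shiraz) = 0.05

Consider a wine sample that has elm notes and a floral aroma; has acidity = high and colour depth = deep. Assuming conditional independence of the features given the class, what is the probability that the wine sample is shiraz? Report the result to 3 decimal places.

merlot: 0.1 × 0.1 × 0.05 × 0.35 × 0.1 = 0.0000175
cabernet: 0.3 × 0.05 × 0.05 × 0.1 × 0.85 = 0.00006375
shiraz: 0.6 × 0.2 × 0.15 × 0.1 × 0.05 = 0.00009
P(shiraz | x) = 0.00009 / 0.00017125 ≈ 0.526

0.526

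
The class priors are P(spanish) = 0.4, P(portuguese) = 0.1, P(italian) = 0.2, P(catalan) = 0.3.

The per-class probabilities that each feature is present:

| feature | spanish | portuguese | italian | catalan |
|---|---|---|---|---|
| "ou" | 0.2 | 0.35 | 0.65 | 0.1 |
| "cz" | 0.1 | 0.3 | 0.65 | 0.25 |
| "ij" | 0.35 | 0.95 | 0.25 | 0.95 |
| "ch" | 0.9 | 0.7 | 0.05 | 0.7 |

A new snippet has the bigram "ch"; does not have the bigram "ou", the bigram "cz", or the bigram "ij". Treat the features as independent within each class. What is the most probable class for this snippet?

spanish: 0.4 × (1−0.2) × (1−0.1) × (1−0.35) × 0.9 = 0.16848
portuguese: 0.1 × (1−0.35) × (1−0.3) × (1−0.95) × 0.7 = 0.0015925
italian: 0.2 × (1−0.65) × (1−0.65) × (1−0.25) × 0.05 = 0.00091875
catalan: 0.3 × (1−0.1) × (1−0.25) × (1−0.95) × 0.7 = 0.0070875
Highest score → spanish.

spanish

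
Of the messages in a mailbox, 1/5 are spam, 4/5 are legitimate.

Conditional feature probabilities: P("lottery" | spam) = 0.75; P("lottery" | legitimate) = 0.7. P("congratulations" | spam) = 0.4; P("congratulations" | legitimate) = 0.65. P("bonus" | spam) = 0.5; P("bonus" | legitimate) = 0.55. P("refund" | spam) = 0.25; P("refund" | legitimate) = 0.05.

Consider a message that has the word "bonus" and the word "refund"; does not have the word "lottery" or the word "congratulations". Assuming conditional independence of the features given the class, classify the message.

spam: 0.2 × (1−0.75) × (1−0.4) × 0.5 × 0.25 = 0.00375
legitimate: 0.8 × (1−0.7) × (1−0.65) × 0.55 × 0.05 = 0.00231
Highest score → spam.

spam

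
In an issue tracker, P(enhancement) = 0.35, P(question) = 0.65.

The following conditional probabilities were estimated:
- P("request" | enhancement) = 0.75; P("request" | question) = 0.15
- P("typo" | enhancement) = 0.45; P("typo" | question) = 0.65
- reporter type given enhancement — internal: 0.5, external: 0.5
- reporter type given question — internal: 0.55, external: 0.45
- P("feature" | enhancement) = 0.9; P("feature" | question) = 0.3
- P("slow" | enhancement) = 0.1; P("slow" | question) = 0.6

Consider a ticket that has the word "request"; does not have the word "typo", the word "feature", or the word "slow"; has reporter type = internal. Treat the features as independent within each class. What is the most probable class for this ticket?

enhancement

enhancement: 0.35 × 0.75 × (1−0.45) × 0.5 × (1−0.9) × (1−0.1) = 0.006496875
question: 0.65 × 0.15 × (1−0.65) × 0.55 × (1−0.3) × (1−0.6) = 0.00525525
Highest score → enhancement.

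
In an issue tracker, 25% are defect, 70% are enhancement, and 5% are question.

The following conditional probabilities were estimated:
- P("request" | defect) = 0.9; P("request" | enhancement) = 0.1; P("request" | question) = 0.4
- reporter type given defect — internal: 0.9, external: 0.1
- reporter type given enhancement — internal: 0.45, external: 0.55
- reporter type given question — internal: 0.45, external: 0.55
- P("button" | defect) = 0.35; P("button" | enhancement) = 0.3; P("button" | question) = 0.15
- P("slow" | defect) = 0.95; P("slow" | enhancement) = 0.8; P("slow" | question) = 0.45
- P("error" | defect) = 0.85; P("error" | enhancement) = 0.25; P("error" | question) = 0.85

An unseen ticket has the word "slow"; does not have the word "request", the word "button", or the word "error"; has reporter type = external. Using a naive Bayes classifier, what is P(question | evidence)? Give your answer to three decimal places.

0.006

defect: 0.25 × (1−0.9) × 0.1 × (1−0.35) × 0.95 × (1−0.85) = 0.0002315625
enhancement: 0.7 × (1−0.1) × 0.55 × (1−0.3) × 0.8 × (1−0.25) = 0.14553
question: 0.05 × (1−0.4) × 0.55 × (1−0.15) × 0.45 × (1−0.85) = 0.0009466875
P(question | x) = 0.0009466875 / 0.14670825 ≈ 0.006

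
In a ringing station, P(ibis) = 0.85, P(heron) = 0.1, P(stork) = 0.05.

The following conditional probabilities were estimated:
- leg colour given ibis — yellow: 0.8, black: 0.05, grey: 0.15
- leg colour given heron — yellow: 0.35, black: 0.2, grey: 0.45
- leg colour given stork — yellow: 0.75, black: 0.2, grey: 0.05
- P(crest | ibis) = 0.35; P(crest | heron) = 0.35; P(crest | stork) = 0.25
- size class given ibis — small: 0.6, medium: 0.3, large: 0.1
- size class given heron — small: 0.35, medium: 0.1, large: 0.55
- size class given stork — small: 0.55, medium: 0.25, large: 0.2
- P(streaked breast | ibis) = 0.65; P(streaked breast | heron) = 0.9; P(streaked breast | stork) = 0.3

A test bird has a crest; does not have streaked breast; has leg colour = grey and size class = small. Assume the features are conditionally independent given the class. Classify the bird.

ibis: 0.85 × 0.15 × 0.35 × 0.6 × (1−0.65) = 0.00937125
heron: 0.1 × 0.45 × 0.35 × 0.35 × (1−0.9) = 0.00055125
stork: 0.05 × 0.05 × 0.25 × 0.55 × (1−0.3) = 0.000240625
Highest score → ibis.

ibis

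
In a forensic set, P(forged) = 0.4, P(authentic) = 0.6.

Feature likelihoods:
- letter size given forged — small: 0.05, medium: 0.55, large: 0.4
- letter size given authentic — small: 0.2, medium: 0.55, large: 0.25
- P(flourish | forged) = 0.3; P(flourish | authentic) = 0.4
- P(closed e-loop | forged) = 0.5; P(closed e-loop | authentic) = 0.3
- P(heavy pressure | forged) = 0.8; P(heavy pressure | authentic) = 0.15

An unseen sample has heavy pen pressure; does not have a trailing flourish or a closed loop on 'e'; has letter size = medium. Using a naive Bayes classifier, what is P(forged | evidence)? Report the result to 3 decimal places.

forged: 0.4 × 0.55 × (1−0.3) × (1−0.5) × 0.8 = 0.0616
authentic: 0.6 × 0.55 × (1−0.4) × (1−0.3) × 0.15 = 0.02079
P(forged | x) = 0.0616 / 0.08239 ≈ 0.748

0.748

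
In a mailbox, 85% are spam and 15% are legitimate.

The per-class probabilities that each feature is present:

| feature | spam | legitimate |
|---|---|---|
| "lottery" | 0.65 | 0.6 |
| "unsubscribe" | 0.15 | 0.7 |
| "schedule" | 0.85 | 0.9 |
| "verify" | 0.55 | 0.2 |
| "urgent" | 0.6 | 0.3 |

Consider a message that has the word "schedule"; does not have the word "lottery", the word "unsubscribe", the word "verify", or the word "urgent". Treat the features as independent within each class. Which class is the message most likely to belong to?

spam: 0.85 × (1−0.65) × (1−0.15) × 0.85 × (1−0.55) × (1−0.6) = 0.038689875
legitimate: 0.15 × (1−0.6) × (1−0.7) × 0.9 × (1−0.2) × (1−0.3) = 0.009072
Highest score → spam.

spam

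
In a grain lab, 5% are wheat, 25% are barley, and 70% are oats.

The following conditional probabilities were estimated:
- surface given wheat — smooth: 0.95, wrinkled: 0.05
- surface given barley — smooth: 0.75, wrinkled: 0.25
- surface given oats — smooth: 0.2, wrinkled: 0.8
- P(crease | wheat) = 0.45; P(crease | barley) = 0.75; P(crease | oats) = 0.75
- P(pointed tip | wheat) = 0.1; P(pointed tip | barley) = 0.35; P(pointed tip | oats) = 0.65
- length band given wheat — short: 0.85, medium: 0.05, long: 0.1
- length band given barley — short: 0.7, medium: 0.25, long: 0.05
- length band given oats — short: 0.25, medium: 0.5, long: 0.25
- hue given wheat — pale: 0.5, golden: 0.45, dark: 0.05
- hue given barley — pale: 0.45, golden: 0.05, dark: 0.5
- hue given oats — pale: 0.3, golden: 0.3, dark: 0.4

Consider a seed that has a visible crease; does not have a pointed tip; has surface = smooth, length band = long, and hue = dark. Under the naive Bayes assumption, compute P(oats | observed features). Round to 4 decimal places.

wheat: 0.05 × 0.95 × 0.45 × (1−0.1) × 0.1 × 0.05 = 0.0000961875
barley: 0.25 × 0.75 × 0.75 × (1−0.35) × 0.05 × 0.5 = 0.00228515625
oats: 0.7 × 0.2 × 0.75 × (1−0.65) × 0.25 × 0.4 = 0.003675
P(oats | x) = 0.003675 / 0.00605634375 ≈ 0.6068

0.6068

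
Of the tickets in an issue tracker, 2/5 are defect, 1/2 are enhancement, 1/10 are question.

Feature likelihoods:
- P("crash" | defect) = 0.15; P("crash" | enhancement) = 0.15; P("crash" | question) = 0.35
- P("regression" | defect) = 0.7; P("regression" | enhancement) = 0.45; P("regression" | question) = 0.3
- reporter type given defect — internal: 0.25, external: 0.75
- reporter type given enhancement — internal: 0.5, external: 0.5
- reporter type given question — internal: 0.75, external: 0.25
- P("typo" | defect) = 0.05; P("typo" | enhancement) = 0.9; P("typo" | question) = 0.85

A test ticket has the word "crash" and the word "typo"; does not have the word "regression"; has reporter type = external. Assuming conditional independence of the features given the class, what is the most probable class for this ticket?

enhancement

defect: 0.4 × 0.15 × (1−0.7) × 0.75 × 0.05 = 0.000675
enhancement: 0.5 × 0.15 × (1−0.45) × 0.5 × 0.9 = 0.0185625
question: 0.1 × 0.35 × (1−0.3) × 0.25 × 0.85 = 0.00520625
Highest score → enhancement.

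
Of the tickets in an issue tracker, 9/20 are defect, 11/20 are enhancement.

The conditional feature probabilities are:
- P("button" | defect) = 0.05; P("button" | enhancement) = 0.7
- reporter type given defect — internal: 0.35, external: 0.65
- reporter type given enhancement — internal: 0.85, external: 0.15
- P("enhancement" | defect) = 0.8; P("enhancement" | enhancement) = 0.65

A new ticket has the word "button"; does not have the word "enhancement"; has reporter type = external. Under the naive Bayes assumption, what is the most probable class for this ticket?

enhancement

defect: 0.45 × 0.05 × 0.65 × (1−0.8) = 0.002925
enhancement: 0.55 × 0.7 × 0.15 × (1−0.65) = 0.0202125
Highest score → enhancement.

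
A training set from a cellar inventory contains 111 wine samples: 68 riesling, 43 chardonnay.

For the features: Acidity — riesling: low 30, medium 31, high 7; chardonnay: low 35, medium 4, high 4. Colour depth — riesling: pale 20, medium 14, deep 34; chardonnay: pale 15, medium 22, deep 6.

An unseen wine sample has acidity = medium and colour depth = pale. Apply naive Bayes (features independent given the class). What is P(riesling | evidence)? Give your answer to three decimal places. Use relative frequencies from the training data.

0.867

riesling: (68/111) × (31/68) × (20/68) ≈ 0.082141
chardonnay: (43/111) × (4/43) × (15/43) ≈ 0.0125707
P(riesling | x) = 0.082141 / 0.0947117 ≈ 0.867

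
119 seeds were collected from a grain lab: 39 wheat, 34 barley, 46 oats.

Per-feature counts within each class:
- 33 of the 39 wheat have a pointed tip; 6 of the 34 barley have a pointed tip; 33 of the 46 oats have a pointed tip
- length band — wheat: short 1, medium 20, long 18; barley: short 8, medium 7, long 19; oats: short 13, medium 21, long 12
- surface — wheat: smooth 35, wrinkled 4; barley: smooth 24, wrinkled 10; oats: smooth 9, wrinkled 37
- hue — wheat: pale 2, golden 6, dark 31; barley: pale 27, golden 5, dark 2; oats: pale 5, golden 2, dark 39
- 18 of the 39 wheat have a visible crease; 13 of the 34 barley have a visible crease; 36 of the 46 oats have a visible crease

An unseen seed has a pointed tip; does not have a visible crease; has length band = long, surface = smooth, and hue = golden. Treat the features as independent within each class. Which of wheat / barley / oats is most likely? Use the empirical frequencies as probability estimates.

wheat

wheat: (39/119) × (33/39) × (18/39) × (35/39) × (6/39) × (21/39) ≈ 0.00951524
barley: (34/119) × (6/34) × (19/34) × (24/34) × (5/34) × (21/34) ≈ 0.00180652
oats: (46/119) × (33/46) × (12/46) × (9/46) × (2/46) × (10/46) ≈ 0.000133779
Highest score → wheat.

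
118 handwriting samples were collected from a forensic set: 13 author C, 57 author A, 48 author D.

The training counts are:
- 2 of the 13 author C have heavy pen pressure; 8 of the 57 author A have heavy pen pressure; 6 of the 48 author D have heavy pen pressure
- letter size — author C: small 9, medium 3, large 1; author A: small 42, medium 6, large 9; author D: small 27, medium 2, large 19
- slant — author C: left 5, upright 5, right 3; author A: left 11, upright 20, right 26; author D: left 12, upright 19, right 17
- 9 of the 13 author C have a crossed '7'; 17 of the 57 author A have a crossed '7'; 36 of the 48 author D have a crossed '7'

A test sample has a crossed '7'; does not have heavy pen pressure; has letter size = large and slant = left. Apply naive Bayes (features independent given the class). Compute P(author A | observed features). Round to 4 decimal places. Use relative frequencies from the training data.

author C: (13/118) × (11/13) × (1/13) × (5/13) × (9/13) ≈ 0.00190938
author A: (57/118) × (49/57) × (9/57) × (11/57) × (17/57) ≈ 0.00377375
author D: (48/118) × (42/48) × (19/48) × (12/48) × (36/48) ≈ 0.0264168
P(author A | x) = 0.00377375 / 0.03209993 ≈ 0.1176

0.1176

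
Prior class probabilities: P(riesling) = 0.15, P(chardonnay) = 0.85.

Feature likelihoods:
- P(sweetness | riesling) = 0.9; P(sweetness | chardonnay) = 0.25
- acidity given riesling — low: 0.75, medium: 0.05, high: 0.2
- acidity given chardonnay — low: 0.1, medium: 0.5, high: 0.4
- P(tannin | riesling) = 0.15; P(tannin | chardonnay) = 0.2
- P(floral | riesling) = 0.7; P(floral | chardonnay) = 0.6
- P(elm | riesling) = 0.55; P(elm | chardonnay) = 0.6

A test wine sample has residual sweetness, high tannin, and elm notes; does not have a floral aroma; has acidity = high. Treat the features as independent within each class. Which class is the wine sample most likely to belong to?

riesling: 0.15 × 0.9 × 0.2 × 0.15 × (1−0.7) × 0.55 = 0.00066825
chardonnay: 0.85 × 0.25 × 0.4 × 0.2 × (1−0.6) × 0.6 = 0.00408
Highest score → chardonnay.

chardonnay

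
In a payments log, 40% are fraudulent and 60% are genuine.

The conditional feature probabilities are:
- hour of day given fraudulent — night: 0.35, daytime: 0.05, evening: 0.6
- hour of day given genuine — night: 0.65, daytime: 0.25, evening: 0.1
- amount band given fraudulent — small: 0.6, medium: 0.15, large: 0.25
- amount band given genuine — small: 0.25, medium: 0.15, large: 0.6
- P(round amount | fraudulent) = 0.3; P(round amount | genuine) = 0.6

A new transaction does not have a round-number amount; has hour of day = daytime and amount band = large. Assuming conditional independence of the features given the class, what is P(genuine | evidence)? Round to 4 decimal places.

0.9114

fraudulent: 0.4 × 0.05 × 0.25 × (1−0.3) = 0.0035
genuine: 0.6 × 0.25 × 0.6 × (1−0.6) = 0.036
P(genuine | x) = 0.036 / 0.0395 ≈ 0.9114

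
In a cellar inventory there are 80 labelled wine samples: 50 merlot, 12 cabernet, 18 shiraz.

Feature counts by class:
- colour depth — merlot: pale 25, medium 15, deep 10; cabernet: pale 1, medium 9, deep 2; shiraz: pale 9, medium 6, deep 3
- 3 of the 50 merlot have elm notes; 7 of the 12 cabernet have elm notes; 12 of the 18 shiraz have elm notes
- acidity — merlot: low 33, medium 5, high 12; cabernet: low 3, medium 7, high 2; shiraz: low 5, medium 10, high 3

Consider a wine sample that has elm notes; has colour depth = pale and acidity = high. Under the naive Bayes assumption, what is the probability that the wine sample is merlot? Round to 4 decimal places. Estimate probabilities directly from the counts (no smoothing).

0.2470

merlot: (50/80) × (25/50) × (3/50) × (12/50) = 0.0045
cabernet: (12/80) × (1/12) × (7/12) × (2/12) ≈ 0.00121528
shiraz: (18/80) × (9/18) × (12/18) × (3/18) = 0.0125
P(merlot | x) = 0.0045 / 0.01821528 ≈ 0.2470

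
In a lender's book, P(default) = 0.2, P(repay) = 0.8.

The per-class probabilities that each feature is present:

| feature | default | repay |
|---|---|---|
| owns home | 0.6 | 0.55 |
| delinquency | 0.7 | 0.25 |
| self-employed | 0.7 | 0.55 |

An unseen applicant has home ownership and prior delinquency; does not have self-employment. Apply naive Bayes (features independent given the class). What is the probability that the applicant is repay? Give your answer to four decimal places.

0.6627

default: 0.2 × 0.6 × 0.7 × (1−0.7) = 0.0252
repay: 0.8 × 0.55 × 0.25 × (1−0.55) = 0.0495
P(repay | x) = 0.0495 / 0.0747 ≈ 0.6627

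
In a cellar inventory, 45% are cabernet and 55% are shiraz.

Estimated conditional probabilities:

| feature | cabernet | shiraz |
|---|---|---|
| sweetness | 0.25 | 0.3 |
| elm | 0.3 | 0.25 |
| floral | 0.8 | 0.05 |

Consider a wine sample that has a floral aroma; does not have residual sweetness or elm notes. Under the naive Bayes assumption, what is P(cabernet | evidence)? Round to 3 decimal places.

cabernet: 0.45 × (1−0.25) × (1−0.3) × 0.8 = 0.189
shiraz: 0.55 × (1−0.3) × (1−0.25) × 0.05 = 0.0144375
P(cabernet | x) = 0.189 / 0.2034375 ≈ 0.929

0.929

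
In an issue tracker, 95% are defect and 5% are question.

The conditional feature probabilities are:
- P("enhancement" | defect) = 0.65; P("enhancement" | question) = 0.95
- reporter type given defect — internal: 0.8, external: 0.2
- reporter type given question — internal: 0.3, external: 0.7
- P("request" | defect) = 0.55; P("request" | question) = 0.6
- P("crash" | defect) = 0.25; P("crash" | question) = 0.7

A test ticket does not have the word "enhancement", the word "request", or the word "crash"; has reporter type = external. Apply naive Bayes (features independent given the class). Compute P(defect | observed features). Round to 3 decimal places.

defect: 0.95 × (1−0.65) × 0.2 × (1−0.55) × (1−0.25) = 0.02244375
question: 0.05 × (1−0.95) × 0.7 × (1−0.6) × (1−0.7) = 0.00021
P(defect | x) = 0.02244375 / 0.02265375 ≈ 0.991

0.991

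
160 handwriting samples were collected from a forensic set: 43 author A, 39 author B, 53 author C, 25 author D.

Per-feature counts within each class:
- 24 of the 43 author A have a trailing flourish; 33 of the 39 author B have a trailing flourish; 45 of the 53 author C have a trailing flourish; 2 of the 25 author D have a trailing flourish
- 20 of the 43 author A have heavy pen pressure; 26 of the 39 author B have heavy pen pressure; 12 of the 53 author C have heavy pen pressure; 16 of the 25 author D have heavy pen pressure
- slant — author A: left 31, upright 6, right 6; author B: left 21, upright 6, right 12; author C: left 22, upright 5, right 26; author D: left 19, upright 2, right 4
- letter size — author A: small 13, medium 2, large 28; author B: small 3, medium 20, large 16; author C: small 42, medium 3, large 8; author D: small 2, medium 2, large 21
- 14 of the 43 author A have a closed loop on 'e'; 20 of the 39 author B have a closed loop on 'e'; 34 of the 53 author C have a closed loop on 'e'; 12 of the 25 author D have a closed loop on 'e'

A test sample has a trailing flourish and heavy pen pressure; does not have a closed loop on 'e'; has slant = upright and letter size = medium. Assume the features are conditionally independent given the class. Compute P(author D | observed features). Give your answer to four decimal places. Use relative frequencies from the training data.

author A: (43/160) × (24/43) × (20/43) × (6/43) × (2/43) × (29/43) ≈ 0.00030537
author B: (39/160) × (33/39) × (26/39) × (6/39) × (20/39) × (19/39) ≈ 0.00528498
author C: (53/160) × (45/53) × (12/53) × (5/53) × (3/53) × (19/53) ≈ 0.000121903
author D: (25/160) × (2/25) × (16/25) × (2/25) × (2/25) × (13/25) = 0.000026624
P(author D | x) = 0.000026624 / 0.005738877 ≈ 0.0046

0.0046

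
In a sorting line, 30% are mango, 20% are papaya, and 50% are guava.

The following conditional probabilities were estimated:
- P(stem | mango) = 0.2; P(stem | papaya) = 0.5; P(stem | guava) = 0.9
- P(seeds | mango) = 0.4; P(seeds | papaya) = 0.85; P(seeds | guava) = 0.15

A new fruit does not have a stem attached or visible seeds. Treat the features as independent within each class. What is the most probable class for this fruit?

mango: 0.3 × (1−0.2) × (1−0.4) = 0.144
papaya: 0.2 × (1−0.5) × (1−0.85) = 0.015
guava: 0.5 × (1−0.9) × (1−0.15) = 0.0425
Highest score → mango.

mango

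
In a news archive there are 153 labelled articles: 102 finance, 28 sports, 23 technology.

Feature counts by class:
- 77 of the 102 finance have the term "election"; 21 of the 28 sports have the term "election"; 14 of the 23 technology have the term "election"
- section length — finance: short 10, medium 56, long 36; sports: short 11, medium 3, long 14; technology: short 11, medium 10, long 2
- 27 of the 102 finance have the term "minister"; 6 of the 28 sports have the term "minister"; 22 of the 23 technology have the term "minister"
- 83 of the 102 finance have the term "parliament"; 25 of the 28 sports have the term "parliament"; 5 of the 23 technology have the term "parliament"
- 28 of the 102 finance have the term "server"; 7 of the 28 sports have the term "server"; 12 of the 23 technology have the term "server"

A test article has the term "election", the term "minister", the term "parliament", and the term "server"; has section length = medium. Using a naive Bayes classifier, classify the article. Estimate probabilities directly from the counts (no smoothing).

finance: (102/153) × (77/102) × (56/102) × (27/102) × (83/102) × (28/102) ≈ 0.0163375
sports: (28/153) × (21/28) × (3/28) × (6/28) × (25/28) × (7/28) ≈ 0.000703406
technology: (23/153) × (14/23) × (10/23) × (22/23) × (5/23) × (12/23) ≈ 0.00431618
Highest score → finance.

finance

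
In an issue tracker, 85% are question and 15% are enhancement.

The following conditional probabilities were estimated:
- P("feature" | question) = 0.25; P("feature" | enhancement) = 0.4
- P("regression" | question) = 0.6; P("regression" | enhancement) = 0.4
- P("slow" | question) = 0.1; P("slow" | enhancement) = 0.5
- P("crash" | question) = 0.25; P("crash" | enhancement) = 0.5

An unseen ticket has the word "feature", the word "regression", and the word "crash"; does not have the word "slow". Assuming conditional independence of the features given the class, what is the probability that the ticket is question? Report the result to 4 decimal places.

question: 0.85 × 0.25 × 0.6 × (1−0.1) × 0.25 = 0.0286875
enhancement: 0.15 × 0.4 × 0.4 × (1−0.5) × 0.5 = 0.006
P(question | x) = 0.0286875 / 0.0346875 ≈ 0.8270

0.8270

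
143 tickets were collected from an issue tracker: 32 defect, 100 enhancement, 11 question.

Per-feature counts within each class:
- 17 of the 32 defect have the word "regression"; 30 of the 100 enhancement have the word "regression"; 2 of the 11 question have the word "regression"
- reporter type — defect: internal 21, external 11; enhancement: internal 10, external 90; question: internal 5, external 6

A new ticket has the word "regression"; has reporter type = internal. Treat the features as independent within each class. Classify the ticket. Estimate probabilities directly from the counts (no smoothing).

defect

defect: (32/143) × (17/32) × (21/32) ≈ 0.0780157
enhancement: (100/143) × (30/100) × (10/100) ≈ 0.020979
question: (11/143) × (2/11) × (5/11) ≈ 0.00635728
Highest score → defect.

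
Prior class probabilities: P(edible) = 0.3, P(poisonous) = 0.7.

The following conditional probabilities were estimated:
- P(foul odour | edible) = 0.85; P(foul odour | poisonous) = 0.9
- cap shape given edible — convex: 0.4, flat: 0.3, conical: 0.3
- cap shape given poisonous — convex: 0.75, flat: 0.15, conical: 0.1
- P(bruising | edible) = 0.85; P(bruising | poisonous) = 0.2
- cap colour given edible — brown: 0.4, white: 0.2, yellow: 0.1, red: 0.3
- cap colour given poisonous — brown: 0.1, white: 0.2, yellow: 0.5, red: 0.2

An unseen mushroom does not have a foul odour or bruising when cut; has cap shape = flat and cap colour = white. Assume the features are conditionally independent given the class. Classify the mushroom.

edible: 0.3 × (1−0.85) × 0.3 × (1−0.85) × 0.2 = 0.000405
poisonous: 0.7 × (1−0.9) × 0.15 × (1−0.2) × 0.2 = 0.00168
Highest score → poisonous.

poisonous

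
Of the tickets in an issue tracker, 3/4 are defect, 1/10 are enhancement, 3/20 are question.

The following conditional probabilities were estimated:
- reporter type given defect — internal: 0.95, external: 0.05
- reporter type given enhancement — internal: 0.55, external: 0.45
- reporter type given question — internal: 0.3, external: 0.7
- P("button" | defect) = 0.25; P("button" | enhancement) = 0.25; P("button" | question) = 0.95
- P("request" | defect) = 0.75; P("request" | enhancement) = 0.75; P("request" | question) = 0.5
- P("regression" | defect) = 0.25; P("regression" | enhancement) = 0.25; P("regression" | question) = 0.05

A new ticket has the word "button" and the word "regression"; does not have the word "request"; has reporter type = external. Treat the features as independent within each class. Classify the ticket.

defect: 0.75 × 0.05 × 0.25 × (1−0.75) × 0.25 = 0.0005859375
enhancement: 0.1 × 0.45 × 0.25 × (1−0.75) × 0.25 = 0.000703125
question: 0.15 × 0.7 × 0.95 × (1−0.5) × 0.05 = 0.00249375
Highest score → question.

question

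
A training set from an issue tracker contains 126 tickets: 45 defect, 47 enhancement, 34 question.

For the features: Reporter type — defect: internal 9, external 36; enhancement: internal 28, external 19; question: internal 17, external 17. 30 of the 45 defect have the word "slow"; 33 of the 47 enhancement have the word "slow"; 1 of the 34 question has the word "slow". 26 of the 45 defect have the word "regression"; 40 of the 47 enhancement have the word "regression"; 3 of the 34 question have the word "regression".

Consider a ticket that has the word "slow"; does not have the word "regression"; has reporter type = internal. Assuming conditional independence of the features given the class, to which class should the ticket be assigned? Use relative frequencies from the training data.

enhancement

defect: (45/126) × (9/45) × (30/45) × (19/45) ≈ 0.0201058
enhancement: (47/126) × (28/47) × (33/47) × (7/47) ≈ 0.0232383
question: (34/126) × (17/34) × (1/34) × (31/34) ≈ 0.00361811
Highest score → enhancement.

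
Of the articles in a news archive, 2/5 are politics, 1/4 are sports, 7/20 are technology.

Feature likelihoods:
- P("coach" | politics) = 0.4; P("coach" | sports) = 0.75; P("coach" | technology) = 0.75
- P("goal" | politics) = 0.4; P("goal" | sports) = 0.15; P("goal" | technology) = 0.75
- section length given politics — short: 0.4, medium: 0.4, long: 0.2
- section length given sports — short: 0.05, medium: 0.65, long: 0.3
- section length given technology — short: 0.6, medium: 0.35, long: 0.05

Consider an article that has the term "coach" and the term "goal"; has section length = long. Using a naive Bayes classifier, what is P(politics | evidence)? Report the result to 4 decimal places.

0.4118

politics: 0.4 × 0.4 × 0.4 × 0.2 = 0.0128
sports: 0.25 × 0.75 × 0.15 × 0.3 = 0.0084375
technology: 0.35 × 0.75 × 0.75 × 0.05 = 0.00984375
P(politics | x) = 0.0128 / 0.03108125 ≈ 0.4118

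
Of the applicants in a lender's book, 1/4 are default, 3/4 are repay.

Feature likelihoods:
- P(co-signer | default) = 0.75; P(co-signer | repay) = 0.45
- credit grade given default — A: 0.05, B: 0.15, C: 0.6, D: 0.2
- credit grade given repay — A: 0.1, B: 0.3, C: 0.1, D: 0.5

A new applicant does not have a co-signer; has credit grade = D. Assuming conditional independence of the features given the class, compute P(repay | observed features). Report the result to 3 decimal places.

default: 0.25 × (1−0.75) × 0.2 = 0.0125
repay: 0.75 × (1−0.45) × 0.5 = 0.20625
P(repay | x) = 0.20625 / 0.21875 ≈ 0.943

0.943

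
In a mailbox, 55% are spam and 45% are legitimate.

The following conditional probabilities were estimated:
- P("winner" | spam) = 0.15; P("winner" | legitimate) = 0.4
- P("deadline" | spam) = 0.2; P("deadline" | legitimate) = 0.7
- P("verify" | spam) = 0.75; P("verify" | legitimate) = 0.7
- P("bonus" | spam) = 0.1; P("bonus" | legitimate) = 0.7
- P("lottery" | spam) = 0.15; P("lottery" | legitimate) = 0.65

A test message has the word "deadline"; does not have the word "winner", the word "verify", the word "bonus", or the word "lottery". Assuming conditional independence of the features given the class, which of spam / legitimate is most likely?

spam: 0.55 × (1−0.15) × 0.2 × (1−0.75) × (1−0.1) × (1−0.15) = 0.017881875
legitimate: 0.45 × (1−0.4) × 0.7 × (1−0.7) × (1−0.7) × (1−0.65) = 0.0059535
Highest score → spam.

spam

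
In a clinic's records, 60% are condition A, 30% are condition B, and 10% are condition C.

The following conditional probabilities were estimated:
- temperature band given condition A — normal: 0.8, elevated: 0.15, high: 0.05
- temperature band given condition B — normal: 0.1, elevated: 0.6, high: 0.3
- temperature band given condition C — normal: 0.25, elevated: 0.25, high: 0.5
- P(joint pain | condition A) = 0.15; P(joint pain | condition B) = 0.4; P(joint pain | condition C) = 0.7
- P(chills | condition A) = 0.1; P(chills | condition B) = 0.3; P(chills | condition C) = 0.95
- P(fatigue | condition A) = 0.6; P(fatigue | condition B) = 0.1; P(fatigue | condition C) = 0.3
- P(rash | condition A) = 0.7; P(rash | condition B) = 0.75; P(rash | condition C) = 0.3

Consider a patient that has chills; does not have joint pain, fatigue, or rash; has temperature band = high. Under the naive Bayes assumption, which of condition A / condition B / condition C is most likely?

condition C

condition A: 0.6 × 0.05 × (1−0.15) × 0.1 × (1−0.6) × (1−0.7) = 0.000306
condition B: 0.3 × 0.3 × (1−0.4) × 0.3 × (1−0.1) × (1−0.75) = 0.003645
condition C: 0.1 × 0.5 × (1−0.7) × 0.95 × (1−0.3) × (1−0.3) = 0.0069825
Highest score → condition C.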